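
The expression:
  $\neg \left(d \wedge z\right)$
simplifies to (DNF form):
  $\neg d \vee \neg z$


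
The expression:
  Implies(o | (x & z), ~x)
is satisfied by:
  {o: False, x: False, z: False}
  {z: True, o: False, x: False}
  {o: True, z: False, x: False}
  {z: True, o: True, x: False}
  {x: True, z: False, o: False}


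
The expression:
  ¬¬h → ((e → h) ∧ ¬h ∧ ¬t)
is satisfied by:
  {h: False}


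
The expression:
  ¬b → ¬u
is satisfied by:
  {b: True, u: False}
  {u: False, b: False}
  {u: True, b: True}


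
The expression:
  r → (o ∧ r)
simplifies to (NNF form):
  o ∨ ¬r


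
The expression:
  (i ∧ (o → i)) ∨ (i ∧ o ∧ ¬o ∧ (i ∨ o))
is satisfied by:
  {i: True}


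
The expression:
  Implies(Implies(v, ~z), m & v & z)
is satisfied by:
  {z: True, v: True}


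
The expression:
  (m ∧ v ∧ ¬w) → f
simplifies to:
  f ∨ w ∨ ¬m ∨ ¬v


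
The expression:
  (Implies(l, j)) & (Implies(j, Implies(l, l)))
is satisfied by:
  {j: True, l: False}
  {l: False, j: False}
  {l: True, j: True}


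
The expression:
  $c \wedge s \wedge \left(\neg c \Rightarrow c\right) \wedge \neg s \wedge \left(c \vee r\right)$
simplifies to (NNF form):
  $\text{False}$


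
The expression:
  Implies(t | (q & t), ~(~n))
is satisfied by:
  {n: True, t: False}
  {t: False, n: False}
  {t: True, n: True}


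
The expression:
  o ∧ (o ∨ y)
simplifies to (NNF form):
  o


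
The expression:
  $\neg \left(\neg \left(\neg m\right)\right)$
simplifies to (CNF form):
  $\neg m$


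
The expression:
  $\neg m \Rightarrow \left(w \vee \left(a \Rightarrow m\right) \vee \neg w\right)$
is always true.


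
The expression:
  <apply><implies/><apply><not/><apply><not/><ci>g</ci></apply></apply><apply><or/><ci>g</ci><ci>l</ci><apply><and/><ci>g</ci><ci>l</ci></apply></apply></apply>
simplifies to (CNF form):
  <true/>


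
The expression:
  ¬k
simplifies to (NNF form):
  ¬k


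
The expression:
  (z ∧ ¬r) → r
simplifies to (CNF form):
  r ∨ ¬z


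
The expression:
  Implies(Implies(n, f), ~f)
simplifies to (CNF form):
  ~f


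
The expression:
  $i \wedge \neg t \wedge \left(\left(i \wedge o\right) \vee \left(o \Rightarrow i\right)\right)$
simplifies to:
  $i \wedge \neg t$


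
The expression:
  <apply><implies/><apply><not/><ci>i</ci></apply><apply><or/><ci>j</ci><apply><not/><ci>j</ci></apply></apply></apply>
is always true.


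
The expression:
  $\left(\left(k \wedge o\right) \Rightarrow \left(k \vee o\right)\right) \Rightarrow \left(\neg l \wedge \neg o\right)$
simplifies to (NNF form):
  $\neg l \wedge \neg o$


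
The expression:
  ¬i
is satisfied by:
  {i: False}


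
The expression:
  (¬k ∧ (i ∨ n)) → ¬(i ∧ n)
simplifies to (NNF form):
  k ∨ ¬i ∨ ¬n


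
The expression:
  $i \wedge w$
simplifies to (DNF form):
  $i \wedge w$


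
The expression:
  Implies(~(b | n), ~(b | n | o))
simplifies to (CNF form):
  b | n | ~o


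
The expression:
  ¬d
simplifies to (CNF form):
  ¬d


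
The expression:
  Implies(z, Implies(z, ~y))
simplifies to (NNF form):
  ~y | ~z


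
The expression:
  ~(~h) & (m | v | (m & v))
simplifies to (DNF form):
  (h & m) | (h & v)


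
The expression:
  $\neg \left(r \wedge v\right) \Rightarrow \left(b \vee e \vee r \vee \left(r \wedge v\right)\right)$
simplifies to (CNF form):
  $b \vee e \vee r$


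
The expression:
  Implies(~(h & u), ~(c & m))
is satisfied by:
  {u: True, h: True, m: False, c: False}
  {u: True, h: False, m: False, c: False}
  {h: True, u: False, m: False, c: False}
  {u: False, h: False, m: False, c: False}
  {c: True, u: True, h: True, m: False}
  {c: True, u: True, h: False, m: False}
  {c: True, h: True, u: False, m: False}
  {c: True, h: False, u: False, m: False}
  {u: True, m: True, h: True, c: False}
  {u: True, m: True, h: False, c: False}
  {m: True, h: True, u: False, c: False}
  {m: True, u: False, h: False, c: False}
  {c: True, u: True, m: True, h: True}


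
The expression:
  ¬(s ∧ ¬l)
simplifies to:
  l ∨ ¬s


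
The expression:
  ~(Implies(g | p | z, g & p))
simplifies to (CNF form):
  (g | ~g) & (g | p | z) & (~g | ~p) & (g | p | ~g) & (g | z | ~g) & (p | z | ~p) & (p | ~g | ~p) & (z | ~g | ~p)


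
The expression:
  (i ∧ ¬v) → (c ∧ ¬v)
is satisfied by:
  {v: True, c: True, i: False}
  {v: True, c: False, i: False}
  {c: True, v: False, i: False}
  {v: False, c: False, i: False}
  {i: True, v: True, c: True}
  {i: True, v: True, c: False}
  {i: True, c: True, v: False}


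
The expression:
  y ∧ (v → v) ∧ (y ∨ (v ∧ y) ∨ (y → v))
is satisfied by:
  {y: True}


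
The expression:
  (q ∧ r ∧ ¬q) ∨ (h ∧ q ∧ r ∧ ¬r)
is never true.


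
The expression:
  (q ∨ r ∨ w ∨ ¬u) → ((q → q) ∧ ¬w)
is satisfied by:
  {w: False}


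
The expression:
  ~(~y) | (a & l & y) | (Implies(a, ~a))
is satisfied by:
  {y: True, a: False}
  {a: False, y: False}
  {a: True, y: True}


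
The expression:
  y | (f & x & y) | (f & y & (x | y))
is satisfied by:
  {y: True}


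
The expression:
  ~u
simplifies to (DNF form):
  ~u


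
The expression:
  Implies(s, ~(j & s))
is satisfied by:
  {s: False, j: False}
  {j: True, s: False}
  {s: True, j: False}


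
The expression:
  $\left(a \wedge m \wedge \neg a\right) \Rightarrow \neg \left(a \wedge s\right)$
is always true.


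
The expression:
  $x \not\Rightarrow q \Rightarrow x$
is always true.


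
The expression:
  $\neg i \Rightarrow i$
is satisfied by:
  {i: True}


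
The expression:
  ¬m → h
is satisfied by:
  {m: True, h: True}
  {m: True, h: False}
  {h: True, m: False}


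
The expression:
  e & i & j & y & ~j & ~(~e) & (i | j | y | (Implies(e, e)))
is never true.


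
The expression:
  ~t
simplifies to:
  ~t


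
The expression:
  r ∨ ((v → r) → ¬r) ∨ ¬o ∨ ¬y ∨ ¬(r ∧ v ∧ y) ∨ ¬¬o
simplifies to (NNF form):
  True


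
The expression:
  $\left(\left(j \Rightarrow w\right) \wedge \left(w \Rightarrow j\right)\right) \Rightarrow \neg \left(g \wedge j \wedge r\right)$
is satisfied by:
  {w: False, g: False, r: False, j: False}
  {j: True, w: False, g: False, r: False}
  {r: True, w: False, g: False, j: False}
  {j: True, r: True, w: False, g: False}
  {g: True, j: False, w: False, r: False}
  {j: True, g: True, w: False, r: False}
  {r: True, g: True, j: False, w: False}
  {j: True, r: True, g: True, w: False}
  {w: True, r: False, g: False, j: False}
  {j: True, w: True, r: False, g: False}
  {r: True, w: True, j: False, g: False}
  {j: True, r: True, w: True, g: False}
  {g: True, w: True, r: False, j: False}
  {j: True, g: True, w: True, r: False}
  {r: True, g: True, w: True, j: False}


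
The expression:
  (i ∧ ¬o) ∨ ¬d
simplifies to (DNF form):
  (i ∧ ¬o) ∨ ¬d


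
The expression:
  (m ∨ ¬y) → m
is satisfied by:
  {y: True, m: True}
  {y: True, m: False}
  {m: True, y: False}


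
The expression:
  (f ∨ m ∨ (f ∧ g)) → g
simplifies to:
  g ∨ (¬f ∧ ¬m)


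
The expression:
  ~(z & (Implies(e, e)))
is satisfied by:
  {z: False}


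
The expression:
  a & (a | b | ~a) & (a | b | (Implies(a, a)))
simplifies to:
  a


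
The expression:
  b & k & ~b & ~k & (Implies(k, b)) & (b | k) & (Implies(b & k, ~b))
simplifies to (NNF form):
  False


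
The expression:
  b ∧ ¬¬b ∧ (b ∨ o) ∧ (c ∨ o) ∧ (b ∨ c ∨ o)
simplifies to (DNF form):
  (b ∧ c) ∨ (b ∧ o)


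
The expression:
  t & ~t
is never true.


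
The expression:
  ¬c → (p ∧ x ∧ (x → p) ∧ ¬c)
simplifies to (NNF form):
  c ∨ (p ∧ x)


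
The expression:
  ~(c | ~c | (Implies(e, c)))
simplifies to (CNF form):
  False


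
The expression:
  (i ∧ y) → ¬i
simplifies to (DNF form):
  ¬i ∨ ¬y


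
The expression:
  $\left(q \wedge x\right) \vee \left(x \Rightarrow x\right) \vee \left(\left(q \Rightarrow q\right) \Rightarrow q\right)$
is always true.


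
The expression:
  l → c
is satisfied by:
  {c: True, l: False}
  {l: False, c: False}
  {l: True, c: True}


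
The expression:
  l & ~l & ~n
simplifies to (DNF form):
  False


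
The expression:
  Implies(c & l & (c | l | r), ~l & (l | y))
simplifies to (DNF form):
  ~c | ~l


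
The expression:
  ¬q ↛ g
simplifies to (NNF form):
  g ∨ ¬q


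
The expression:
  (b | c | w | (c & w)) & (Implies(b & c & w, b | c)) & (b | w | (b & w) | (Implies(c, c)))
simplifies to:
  b | c | w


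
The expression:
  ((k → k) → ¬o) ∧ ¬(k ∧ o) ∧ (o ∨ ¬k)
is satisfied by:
  {o: False, k: False}


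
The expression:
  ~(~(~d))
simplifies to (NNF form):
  ~d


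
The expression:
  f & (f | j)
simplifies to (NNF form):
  f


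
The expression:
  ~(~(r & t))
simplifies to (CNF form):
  r & t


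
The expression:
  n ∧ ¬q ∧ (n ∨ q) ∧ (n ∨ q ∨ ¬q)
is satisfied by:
  {n: True, q: False}


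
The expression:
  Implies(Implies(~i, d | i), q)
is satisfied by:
  {q: True, i: False, d: False}
  {d: True, q: True, i: False}
  {q: True, i: True, d: False}
  {d: True, q: True, i: True}
  {d: False, i: False, q: False}


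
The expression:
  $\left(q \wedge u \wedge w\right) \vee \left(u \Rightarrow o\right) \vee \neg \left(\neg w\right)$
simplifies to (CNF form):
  $o \vee w \vee \neg u$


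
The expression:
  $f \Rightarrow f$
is always true.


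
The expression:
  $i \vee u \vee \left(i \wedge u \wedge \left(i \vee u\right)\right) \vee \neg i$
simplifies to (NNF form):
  $\text{True}$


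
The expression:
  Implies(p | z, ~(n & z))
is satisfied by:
  {z: False, n: False}
  {n: True, z: False}
  {z: True, n: False}


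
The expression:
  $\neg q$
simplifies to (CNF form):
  $\neg q$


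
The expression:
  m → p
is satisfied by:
  {p: True, m: False}
  {m: False, p: False}
  {m: True, p: True}


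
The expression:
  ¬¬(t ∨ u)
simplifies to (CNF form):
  t ∨ u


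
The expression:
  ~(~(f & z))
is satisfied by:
  {z: True, f: True}


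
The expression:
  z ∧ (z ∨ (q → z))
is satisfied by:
  {z: True}


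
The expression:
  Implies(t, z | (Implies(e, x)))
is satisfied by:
  {x: True, z: True, e: False, t: False}
  {x: True, e: False, t: False, z: False}
  {z: True, e: False, t: False, x: False}
  {z: False, e: False, t: False, x: False}
  {x: True, t: True, z: True, e: False}
  {x: True, t: True, z: False, e: False}
  {t: True, z: True, x: False, e: False}
  {t: True, x: False, e: False, z: False}
  {z: True, x: True, e: True, t: False}
  {x: True, e: True, z: False, t: False}
  {z: True, e: True, x: False, t: False}
  {e: True, x: False, t: False, z: False}
  {x: True, t: True, e: True, z: True}
  {x: True, t: True, e: True, z: False}
  {t: True, e: True, z: True, x: False}


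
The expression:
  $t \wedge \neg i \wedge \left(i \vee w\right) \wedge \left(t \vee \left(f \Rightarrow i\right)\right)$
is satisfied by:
  {t: True, w: True, i: False}


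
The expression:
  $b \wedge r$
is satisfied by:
  {r: True, b: True}


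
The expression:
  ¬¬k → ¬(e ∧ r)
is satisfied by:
  {k: False, e: False, r: False}
  {r: True, k: False, e: False}
  {e: True, k: False, r: False}
  {r: True, e: True, k: False}
  {k: True, r: False, e: False}
  {r: True, k: True, e: False}
  {e: True, k: True, r: False}


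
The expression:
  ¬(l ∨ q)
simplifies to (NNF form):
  ¬l ∧ ¬q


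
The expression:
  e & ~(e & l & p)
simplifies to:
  e & (~l | ~p)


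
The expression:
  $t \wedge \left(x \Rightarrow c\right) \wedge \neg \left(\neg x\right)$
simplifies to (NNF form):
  $c \wedge t \wedge x$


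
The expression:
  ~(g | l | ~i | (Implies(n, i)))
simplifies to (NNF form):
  False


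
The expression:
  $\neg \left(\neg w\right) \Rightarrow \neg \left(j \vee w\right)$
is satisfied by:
  {w: False}


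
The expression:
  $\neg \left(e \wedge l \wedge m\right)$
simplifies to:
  $\neg e \vee \neg l \vee \neg m$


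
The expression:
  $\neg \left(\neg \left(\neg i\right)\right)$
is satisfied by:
  {i: False}


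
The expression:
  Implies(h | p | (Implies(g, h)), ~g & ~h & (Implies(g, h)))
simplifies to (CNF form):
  ~h & (~g | ~p)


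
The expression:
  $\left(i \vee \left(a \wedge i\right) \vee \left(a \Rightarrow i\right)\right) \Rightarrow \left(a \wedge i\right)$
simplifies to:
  $a$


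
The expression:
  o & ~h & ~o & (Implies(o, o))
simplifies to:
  False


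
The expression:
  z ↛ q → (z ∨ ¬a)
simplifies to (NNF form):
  True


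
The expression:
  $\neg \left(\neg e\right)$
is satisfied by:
  {e: True}


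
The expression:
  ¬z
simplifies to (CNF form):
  ¬z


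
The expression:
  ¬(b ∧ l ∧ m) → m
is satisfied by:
  {m: True}


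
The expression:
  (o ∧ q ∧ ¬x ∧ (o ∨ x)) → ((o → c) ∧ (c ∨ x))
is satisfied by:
  {x: True, c: True, q: False, o: False}
  {x: True, c: False, q: False, o: False}
  {c: True, x: False, q: False, o: False}
  {x: False, c: False, q: False, o: False}
  {o: True, x: True, c: True, q: False}
  {o: True, x: True, c: False, q: False}
  {o: True, c: True, x: False, q: False}
  {o: True, c: False, x: False, q: False}
  {x: True, q: True, c: True, o: False}
  {x: True, q: True, c: False, o: False}
  {q: True, c: True, x: False, o: False}
  {q: True, x: False, c: False, o: False}
  {o: True, q: True, x: True, c: True}
  {o: True, q: True, x: True, c: False}
  {o: True, q: True, c: True, x: False}


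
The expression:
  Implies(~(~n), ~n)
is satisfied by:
  {n: False}


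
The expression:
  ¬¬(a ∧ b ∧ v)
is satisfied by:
  {a: True, b: True, v: True}


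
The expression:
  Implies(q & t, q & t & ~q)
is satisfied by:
  {t: False, q: False}
  {q: True, t: False}
  {t: True, q: False}


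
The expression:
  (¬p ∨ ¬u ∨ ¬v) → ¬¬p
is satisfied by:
  {p: True}


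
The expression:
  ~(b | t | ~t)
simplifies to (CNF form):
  False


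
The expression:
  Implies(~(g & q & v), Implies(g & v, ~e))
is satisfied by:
  {q: True, g: False, v: False, e: False}
  {q: False, g: False, v: False, e: False}
  {e: True, q: True, g: False, v: False}
  {e: True, q: False, g: False, v: False}
  {q: True, v: True, e: False, g: False}
  {v: True, e: False, g: False, q: False}
  {e: True, v: True, q: True, g: False}
  {e: True, v: True, q: False, g: False}
  {q: True, g: True, e: False, v: False}
  {g: True, e: False, v: False, q: False}
  {q: True, e: True, g: True, v: False}
  {e: True, g: True, q: False, v: False}
  {q: True, v: True, g: True, e: False}
  {v: True, g: True, e: False, q: False}
  {e: True, v: True, g: True, q: True}


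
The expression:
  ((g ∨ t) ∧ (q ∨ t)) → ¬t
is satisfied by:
  {t: False}


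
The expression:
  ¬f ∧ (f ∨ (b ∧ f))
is never true.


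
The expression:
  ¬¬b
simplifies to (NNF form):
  b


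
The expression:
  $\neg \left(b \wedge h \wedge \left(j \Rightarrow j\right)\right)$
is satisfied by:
  {h: False, b: False}
  {b: True, h: False}
  {h: True, b: False}


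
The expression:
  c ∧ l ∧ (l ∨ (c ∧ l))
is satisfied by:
  {c: True, l: True}


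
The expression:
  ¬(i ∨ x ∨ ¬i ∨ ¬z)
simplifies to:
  False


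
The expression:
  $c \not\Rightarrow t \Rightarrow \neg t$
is always true.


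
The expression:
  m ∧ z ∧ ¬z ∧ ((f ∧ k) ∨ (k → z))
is never true.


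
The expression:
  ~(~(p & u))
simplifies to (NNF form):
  p & u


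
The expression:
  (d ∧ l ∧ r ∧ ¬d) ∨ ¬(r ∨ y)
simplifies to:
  ¬r ∧ ¬y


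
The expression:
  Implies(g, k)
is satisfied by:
  {k: True, g: False}
  {g: False, k: False}
  {g: True, k: True}


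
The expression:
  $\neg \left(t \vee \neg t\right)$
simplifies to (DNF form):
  $\text{False}$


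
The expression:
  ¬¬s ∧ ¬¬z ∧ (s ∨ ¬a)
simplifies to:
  s ∧ z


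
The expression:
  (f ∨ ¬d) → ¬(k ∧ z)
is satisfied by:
  {d: True, f: False, k: False, z: False}
  {d: False, f: False, k: False, z: False}
  {d: True, f: True, k: False, z: False}
  {f: True, d: False, k: False, z: False}
  {d: True, z: True, f: False, k: False}
  {z: True, d: False, f: False, k: False}
  {d: True, z: True, f: True, k: False}
  {z: True, f: True, d: False, k: False}
  {k: True, d: True, z: False, f: False}
  {k: True, z: False, f: False, d: False}
  {d: True, k: True, f: True, z: False}
  {k: True, f: True, z: False, d: False}
  {d: True, k: True, z: True, f: False}


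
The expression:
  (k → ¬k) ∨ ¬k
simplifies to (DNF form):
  ¬k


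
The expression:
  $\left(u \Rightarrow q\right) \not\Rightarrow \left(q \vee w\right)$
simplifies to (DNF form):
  $\neg q \wedge \neg u \wedge \neg w$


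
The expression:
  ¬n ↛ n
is always true.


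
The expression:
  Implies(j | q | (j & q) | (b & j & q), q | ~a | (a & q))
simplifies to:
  q | ~a | ~j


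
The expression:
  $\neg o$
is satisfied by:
  {o: False}


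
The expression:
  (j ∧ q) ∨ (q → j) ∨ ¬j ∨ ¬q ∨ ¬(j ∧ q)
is always true.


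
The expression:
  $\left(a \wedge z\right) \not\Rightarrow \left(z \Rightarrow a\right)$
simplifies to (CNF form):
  $\text{False}$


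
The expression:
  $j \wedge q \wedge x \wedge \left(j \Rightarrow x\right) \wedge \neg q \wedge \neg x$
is never true.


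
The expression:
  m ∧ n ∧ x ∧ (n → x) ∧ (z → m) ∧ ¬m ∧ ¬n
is never true.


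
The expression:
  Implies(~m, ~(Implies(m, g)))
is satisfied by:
  {m: True}


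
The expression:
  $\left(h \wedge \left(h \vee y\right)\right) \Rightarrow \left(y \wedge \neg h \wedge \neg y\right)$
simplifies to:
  $\neg h$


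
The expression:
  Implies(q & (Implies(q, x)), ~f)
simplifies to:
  ~f | ~q | ~x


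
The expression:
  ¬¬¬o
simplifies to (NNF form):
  ¬o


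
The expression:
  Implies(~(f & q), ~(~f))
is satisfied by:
  {f: True}


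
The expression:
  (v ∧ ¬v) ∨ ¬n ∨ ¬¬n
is always true.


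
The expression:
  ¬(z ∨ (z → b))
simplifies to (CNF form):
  False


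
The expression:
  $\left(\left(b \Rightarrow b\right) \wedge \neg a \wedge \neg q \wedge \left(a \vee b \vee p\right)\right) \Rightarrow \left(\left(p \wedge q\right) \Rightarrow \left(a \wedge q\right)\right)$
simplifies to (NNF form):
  $\text{True}$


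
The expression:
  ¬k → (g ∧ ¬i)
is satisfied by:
  {k: True, g: True, i: False}
  {k: True, i: False, g: False}
  {k: True, g: True, i: True}
  {k: True, i: True, g: False}
  {g: True, i: False, k: False}


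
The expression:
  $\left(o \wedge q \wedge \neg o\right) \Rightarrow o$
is always true.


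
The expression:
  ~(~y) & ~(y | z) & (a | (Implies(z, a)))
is never true.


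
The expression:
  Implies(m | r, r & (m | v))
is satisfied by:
  {v: True, r: False, m: False}
  {r: False, m: False, v: False}
  {v: True, r: True, m: False}
  {m: True, v: True, r: True}
  {m: True, r: True, v: False}


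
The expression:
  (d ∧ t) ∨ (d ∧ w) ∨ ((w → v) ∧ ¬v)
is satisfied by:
  {t: True, d: True, v: False, w: False}
  {d: True, t: False, v: False, w: False}
  {w: True, t: True, d: True, v: False}
  {w: True, d: True, t: False, v: False}
  {t: True, v: True, d: True, w: False}
  {w: True, v: True, d: True, t: True}
  {w: True, v: True, d: True, t: False}
  {t: True, w: False, d: False, v: False}
  {w: False, d: False, v: False, t: False}


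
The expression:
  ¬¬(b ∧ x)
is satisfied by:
  {b: True, x: True}


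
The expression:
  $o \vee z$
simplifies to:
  $o \vee z$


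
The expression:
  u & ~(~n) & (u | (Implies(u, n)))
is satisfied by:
  {u: True, n: True}


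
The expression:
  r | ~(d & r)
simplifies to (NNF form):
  True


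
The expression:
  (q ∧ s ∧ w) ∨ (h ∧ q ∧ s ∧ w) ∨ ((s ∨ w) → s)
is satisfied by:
  {s: True, w: False}
  {w: False, s: False}
  {w: True, s: True}


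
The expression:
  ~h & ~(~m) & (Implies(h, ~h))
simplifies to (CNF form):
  m & ~h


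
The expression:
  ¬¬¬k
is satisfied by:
  {k: False}


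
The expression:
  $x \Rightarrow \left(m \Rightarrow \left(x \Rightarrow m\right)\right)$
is always true.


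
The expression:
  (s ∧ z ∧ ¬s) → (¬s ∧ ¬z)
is always true.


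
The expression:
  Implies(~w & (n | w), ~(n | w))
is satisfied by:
  {w: True, n: False}
  {n: False, w: False}
  {n: True, w: True}


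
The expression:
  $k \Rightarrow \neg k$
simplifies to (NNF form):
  $\neg k$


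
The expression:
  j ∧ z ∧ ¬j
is never true.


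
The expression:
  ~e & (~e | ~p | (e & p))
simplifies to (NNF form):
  ~e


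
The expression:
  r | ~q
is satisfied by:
  {r: True, q: False}
  {q: False, r: False}
  {q: True, r: True}


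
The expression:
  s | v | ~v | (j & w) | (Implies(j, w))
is always true.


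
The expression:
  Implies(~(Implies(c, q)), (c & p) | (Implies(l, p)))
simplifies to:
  p | q | ~c | ~l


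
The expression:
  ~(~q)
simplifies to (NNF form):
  q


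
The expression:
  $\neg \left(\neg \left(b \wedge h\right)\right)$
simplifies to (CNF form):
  $b \wedge h$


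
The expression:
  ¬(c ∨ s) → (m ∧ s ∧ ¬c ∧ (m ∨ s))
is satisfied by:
  {c: True, s: True}
  {c: True, s: False}
  {s: True, c: False}


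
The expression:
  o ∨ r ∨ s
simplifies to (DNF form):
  o ∨ r ∨ s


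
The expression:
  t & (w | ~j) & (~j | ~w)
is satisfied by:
  {t: True, j: False}


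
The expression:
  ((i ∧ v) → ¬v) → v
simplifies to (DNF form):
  v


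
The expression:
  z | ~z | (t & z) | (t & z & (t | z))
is always true.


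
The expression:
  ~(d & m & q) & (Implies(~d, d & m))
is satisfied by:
  {d: True, m: False, q: False}
  {d: True, q: True, m: False}
  {d: True, m: True, q: False}


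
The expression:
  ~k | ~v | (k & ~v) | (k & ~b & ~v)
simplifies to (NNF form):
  ~k | ~v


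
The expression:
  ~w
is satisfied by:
  {w: False}


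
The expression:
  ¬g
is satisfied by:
  {g: False}


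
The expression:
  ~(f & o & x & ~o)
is always true.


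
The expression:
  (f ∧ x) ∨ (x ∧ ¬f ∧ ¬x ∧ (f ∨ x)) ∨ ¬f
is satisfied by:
  {x: True, f: False}
  {f: False, x: False}
  {f: True, x: True}


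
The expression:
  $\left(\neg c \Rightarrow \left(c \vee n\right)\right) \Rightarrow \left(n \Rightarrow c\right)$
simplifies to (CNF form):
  $c \vee \neg n$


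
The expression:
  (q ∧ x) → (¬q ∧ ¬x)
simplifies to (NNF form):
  ¬q ∨ ¬x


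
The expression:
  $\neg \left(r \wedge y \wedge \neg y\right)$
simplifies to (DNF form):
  $\text{True}$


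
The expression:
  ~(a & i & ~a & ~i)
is always true.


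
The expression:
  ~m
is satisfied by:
  {m: False}


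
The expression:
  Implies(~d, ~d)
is always true.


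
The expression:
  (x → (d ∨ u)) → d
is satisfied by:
  {x: True, d: True, u: False}
  {d: True, u: False, x: False}
  {x: True, d: True, u: True}
  {d: True, u: True, x: False}
  {x: True, u: False, d: False}


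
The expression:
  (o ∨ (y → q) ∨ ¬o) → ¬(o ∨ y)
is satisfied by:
  {y: False, o: False}


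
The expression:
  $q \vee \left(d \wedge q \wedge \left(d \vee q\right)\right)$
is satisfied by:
  {q: True}


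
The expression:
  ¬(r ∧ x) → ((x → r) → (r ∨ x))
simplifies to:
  r ∨ x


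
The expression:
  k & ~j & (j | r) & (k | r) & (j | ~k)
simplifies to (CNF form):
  False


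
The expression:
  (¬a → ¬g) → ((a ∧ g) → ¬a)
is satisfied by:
  {g: False, a: False}
  {a: True, g: False}
  {g: True, a: False}


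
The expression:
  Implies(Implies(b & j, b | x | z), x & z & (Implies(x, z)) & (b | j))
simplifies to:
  x & z & (b | j)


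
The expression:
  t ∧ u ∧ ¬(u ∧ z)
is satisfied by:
  {t: True, u: True, z: False}


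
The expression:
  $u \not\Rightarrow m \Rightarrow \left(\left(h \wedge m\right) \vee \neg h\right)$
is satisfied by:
  {m: True, h: False, u: False}
  {h: False, u: False, m: False}
  {m: True, u: True, h: False}
  {u: True, h: False, m: False}
  {m: True, h: True, u: False}
  {h: True, m: False, u: False}
  {m: True, u: True, h: True}


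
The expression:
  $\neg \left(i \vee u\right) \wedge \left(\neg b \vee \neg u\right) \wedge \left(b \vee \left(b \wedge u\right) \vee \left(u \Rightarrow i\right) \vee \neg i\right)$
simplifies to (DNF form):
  $\neg i \wedge \neg u$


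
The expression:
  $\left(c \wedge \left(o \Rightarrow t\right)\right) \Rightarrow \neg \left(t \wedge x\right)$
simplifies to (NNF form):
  $\neg c \vee \neg t \vee \neg x$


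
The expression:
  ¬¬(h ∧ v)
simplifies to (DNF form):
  h ∧ v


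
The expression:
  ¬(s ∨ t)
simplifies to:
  ¬s ∧ ¬t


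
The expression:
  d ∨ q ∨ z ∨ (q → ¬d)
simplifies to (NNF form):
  True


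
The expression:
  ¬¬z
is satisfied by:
  {z: True}


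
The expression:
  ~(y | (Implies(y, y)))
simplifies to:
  False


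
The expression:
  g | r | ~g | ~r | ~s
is always true.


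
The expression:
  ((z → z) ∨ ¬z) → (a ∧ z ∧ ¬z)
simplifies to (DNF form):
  False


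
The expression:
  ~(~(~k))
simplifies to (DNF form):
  ~k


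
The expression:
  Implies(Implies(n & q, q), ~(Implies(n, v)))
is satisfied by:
  {n: True, v: False}


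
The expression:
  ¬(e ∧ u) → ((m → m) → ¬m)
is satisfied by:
  {u: True, e: True, m: False}
  {u: True, e: False, m: False}
  {e: True, u: False, m: False}
  {u: False, e: False, m: False}
  {u: True, m: True, e: True}


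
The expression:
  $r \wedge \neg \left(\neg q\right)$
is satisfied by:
  {r: True, q: True}


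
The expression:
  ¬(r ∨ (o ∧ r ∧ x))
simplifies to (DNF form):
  ¬r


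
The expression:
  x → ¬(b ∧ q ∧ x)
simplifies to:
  ¬b ∨ ¬q ∨ ¬x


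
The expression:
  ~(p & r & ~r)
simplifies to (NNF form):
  True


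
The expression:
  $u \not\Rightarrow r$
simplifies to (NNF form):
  $u \wedge \neg r$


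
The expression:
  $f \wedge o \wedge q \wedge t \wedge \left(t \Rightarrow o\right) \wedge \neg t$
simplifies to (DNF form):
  $\text{False}$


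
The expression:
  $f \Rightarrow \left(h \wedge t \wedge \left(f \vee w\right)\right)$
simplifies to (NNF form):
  $\left(h \wedge t\right) \vee \neg f$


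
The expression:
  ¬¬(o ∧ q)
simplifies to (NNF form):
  o ∧ q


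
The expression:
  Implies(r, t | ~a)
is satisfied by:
  {t: True, a: False, r: False}
  {t: False, a: False, r: False}
  {r: True, t: True, a: False}
  {r: True, t: False, a: False}
  {a: True, t: True, r: False}
  {a: True, t: False, r: False}
  {a: True, r: True, t: True}


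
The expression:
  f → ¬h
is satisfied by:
  {h: False, f: False}
  {f: True, h: False}
  {h: True, f: False}


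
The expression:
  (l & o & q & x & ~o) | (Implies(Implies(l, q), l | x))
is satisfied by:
  {x: True, l: True}
  {x: True, l: False}
  {l: True, x: False}


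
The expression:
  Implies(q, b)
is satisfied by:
  {b: True, q: False}
  {q: False, b: False}
  {q: True, b: True}


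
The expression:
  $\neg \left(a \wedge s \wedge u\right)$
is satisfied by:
  {s: False, u: False, a: False}
  {a: True, s: False, u: False}
  {u: True, s: False, a: False}
  {a: True, u: True, s: False}
  {s: True, a: False, u: False}
  {a: True, s: True, u: False}
  {u: True, s: True, a: False}


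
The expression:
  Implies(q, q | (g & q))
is always true.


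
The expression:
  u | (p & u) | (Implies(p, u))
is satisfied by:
  {u: True, p: False}
  {p: False, u: False}
  {p: True, u: True}


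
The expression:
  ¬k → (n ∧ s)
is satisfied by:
  {n: True, k: True, s: True}
  {n: True, k: True, s: False}
  {k: True, s: True, n: False}
  {k: True, s: False, n: False}
  {n: True, s: True, k: False}


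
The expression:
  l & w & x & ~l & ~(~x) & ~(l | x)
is never true.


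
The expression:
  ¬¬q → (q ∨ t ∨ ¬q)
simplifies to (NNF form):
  True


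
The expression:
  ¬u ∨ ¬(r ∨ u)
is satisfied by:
  {u: False}


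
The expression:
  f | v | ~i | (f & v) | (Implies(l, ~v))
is always true.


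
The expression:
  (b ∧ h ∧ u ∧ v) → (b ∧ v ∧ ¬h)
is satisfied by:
  {u: False, v: False, b: False, h: False}
  {h: True, u: False, v: False, b: False}
  {b: True, u: False, v: False, h: False}
  {h: True, b: True, u: False, v: False}
  {v: True, h: False, u: False, b: False}
  {h: True, v: True, u: False, b: False}
  {b: True, v: True, h: False, u: False}
  {h: True, b: True, v: True, u: False}
  {u: True, b: False, v: False, h: False}
  {h: True, u: True, b: False, v: False}
  {b: True, u: True, h: False, v: False}
  {h: True, b: True, u: True, v: False}
  {v: True, u: True, b: False, h: False}
  {h: True, v: True, u: True, b: False}
  {b: True, v: True, u: True, h: False}


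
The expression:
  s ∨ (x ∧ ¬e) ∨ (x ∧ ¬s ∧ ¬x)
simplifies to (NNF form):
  s ∨ (x ∧ ¬e)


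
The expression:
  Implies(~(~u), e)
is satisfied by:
  {e: True, u: False}
  {u: False, e: False}
  {u: True, e: True}


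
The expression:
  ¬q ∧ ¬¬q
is never true.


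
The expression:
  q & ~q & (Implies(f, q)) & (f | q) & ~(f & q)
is never true.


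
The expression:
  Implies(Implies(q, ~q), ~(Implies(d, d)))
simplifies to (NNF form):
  q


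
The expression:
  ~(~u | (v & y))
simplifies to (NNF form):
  u & (~v | ~y)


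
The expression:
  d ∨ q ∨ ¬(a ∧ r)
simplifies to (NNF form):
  d ∨ q ∨ ¬a ∨ ¬r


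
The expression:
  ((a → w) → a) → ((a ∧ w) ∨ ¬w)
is always true.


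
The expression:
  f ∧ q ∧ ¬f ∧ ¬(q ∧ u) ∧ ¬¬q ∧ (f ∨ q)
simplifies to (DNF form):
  False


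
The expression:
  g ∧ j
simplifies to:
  g ∧ j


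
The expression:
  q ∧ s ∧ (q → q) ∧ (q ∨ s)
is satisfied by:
  {s: True, q: True}


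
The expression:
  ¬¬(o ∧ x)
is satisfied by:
  {x: True, o: True}


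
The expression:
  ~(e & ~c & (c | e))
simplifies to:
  c | ~e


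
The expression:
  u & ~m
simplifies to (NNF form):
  u & ~m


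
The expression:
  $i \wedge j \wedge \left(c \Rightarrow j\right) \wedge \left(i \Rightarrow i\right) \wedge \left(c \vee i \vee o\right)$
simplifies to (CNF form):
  $i \wedge j$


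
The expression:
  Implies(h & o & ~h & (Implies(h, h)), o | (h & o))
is always true.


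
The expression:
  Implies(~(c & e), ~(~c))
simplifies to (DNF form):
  c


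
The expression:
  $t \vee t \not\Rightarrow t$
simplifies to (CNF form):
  $t$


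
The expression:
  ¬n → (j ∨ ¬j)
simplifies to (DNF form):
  True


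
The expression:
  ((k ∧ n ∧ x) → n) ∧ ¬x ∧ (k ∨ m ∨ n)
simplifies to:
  ¬x ∧ (k ∨ m ∨ n)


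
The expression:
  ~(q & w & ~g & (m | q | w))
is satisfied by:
  {g: True, w: False, q: False}
  {w: False, q: False, g: False}
  {g: True, q: True, w: False}
  {q: True, w: False, g: False}
  {g: True, w: True, q: False}
  {w: True, g: False, q: False}
  {g: True, q: True, w: True}


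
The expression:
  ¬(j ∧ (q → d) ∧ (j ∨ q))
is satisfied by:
  {q: True, j: False, d: False}
  {q: False, j: False, d: False}
  {d: True, q: True, j: False}
  {d: True, q: False, j: False}
  {j: True, q: True, d: False}


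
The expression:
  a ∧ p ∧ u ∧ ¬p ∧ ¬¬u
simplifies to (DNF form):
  False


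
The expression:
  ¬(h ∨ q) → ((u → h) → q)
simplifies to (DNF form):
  h ∨ q ∨ u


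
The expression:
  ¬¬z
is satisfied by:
  {z: True}


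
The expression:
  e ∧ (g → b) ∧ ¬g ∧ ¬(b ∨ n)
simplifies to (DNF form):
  e ∧ ¬b ∧ ¬g ∧ ¬n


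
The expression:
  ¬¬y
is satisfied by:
  {y: True}


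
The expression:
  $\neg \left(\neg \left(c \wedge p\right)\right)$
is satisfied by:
  {c: True, p: True}


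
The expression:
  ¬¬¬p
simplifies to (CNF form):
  ¬p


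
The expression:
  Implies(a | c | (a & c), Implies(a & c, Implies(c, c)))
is always true.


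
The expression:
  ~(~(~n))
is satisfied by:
  {n: False}


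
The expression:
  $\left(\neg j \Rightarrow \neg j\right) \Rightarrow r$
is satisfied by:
  {r: True}


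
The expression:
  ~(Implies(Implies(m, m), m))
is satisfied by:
  {m: False}


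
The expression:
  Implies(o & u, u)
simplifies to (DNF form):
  True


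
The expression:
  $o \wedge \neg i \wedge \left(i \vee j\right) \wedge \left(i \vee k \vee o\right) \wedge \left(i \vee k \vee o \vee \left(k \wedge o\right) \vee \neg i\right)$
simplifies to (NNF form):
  $j \wedge o \wedge \neg i$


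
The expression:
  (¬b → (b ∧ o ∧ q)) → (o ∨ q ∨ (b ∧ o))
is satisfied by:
  {q: True, o: True, b: False}
  {q: True, o: False, b: False}
  {o: True, q: False, b: False}
  {q: False, o: False, b: False}
  {b: True, q: True, o: True}
  {b: True, q: True, o: False}
  {b: True, o: True, q: False}


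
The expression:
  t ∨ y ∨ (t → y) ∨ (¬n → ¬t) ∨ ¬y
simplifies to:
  True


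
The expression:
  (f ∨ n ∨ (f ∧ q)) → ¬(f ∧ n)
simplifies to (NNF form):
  ¬f ∨ ¬n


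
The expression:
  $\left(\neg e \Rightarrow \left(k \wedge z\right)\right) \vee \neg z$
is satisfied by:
  {k: True, e: True, z: False}
  {k: True, e: False, z: False}
  {e: True, k: False, z: False}
  {k: False, e: False, z: False}
  {k: True, z: True, e: True}
  {k: True, z: True, e: False}
  {z: True, e: True, k: False}


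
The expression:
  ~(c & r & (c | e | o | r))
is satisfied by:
  {c: False, r: False}
  {r: True, c: False}
  {c: True, r: False}


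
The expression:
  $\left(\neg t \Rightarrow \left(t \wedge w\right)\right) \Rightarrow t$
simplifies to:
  $\text{True}$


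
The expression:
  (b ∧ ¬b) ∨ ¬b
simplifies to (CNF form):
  ¬b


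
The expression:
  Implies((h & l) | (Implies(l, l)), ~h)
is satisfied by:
  {h: False}


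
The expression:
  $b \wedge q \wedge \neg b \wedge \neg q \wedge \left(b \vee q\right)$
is never true.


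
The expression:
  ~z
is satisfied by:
  {z: False}


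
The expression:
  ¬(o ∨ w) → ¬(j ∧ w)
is always true.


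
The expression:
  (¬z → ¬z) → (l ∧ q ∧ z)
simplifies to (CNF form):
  l ∧ q ∧ z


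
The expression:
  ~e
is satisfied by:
  {e: False}


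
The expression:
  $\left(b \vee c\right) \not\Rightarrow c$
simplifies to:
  $b \wedge \neg c$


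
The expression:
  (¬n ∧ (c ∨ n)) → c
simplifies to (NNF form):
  True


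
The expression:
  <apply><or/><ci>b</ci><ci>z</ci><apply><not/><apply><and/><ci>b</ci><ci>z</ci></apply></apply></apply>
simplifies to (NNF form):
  <true/>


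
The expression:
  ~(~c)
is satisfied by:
  {c: True}


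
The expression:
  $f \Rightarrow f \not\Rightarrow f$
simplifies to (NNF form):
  $\neg f$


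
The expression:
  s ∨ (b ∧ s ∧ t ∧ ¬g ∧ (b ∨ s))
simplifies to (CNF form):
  s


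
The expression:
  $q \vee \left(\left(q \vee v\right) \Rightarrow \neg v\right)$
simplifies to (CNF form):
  $q \vee \neg v$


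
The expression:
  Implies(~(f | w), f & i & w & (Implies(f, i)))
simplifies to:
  f | w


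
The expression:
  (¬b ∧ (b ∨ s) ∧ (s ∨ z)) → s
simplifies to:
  True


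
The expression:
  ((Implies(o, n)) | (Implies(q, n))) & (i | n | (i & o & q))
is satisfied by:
  {i: True, n: True, q: False, o: False}
  {i: True, n: True, o: True, q: False}
  {i: True, n: True, q: True, o: False}
  {i: True, n: True, o: True, q: True}
  {n: True, q: False, o: False, i: False}
  {n: True, o: True, q: False, i: False}
  {n: True, q: True, o: False, i: False}
  {n: True, o: True, q: True, i: False}
  {i: True, q: False, o: False, n: False}
  {o: True, i: True, q: False, n: False}
  {i: True, q: True, o: False, n: False}


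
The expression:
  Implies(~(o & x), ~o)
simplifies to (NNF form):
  x | ~o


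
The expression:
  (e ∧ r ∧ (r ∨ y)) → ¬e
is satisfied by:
  {e: False, r: False}
  {r: True, e: False}
  {e: True, r: False}


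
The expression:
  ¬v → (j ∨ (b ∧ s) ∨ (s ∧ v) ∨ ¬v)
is always true.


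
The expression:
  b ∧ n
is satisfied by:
  {b: True, n: True}


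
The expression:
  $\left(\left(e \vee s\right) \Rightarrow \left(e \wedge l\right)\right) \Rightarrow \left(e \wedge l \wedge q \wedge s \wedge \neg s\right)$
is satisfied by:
  {s: True, l: False, e: False}
  {e: True, s: True, l: False}
  {e: True, s: False, l: False}
  {l: True, s: True, e: False}


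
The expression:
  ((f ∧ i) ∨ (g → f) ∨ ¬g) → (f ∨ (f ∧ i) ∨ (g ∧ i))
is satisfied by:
  {g: True, f: True}
  {g: True, f: False}
  {f: True, g: False}


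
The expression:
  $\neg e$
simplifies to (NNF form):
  $\neg e$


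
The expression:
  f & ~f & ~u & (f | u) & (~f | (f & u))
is never true.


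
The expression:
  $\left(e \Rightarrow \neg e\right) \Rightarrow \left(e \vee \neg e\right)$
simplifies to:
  $\text{True}$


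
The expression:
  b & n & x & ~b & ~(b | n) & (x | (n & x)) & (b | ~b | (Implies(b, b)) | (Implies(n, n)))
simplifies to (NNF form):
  False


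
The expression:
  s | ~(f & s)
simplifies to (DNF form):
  True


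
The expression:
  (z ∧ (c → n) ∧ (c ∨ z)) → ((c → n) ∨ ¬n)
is always true.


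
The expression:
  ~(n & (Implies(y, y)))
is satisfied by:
  {n: False}


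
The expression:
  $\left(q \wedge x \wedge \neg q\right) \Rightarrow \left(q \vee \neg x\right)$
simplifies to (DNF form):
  $\text{True}$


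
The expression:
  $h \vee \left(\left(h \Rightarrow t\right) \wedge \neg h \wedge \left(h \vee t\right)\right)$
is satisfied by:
  {t: True, h: True}
  {t: True, h: False}
  {h: True, t: False}


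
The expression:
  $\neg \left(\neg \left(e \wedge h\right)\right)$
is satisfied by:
  {h: True, e: True}


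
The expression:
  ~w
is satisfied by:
  {w: False}


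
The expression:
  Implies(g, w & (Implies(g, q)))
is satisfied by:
  {q: True, w: True, g: False}
  {q: True, w: False, g: False}
  {w: True, q: False, g: False}
  {q: False, w: False, g: False}
  {q: True, g: True, w: True}


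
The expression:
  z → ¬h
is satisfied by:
  {h: False, z: False}
  {z: True, h: False}
  {h: True, z: False}
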